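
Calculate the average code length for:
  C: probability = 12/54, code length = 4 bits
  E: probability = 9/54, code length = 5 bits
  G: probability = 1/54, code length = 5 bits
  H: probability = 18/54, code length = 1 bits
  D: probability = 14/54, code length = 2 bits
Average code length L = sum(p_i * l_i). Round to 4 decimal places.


Weighted contributions p_i * l_i:
  C: (12/54) * 4 = 48/54
  E: (9/54) * 5 = 45/54
  G: (1/54) * 5 = 5/54
  H: (18/54) * 1 = 18/54
  D: (14/54) * 2 = 28/54
Sum = (48 + 45 + 5 + 18 + 28)/54 = 144/54

L = 144/54 = 2.6667 bits/symbol


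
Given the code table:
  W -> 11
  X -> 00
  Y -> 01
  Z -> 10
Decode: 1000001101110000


Decoding:
10 -> Z
00 -> X
00 -> X
11 -> W
01 -> Y
11 -> W
00 -> X
00 -> X


Result: ZXXWYWXX


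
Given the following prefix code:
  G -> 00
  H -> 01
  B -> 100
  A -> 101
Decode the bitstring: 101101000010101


Decoding step by step:
Bits 101 -> A
Bits 101 -> A
Bits 00 -> G
Bits 00 -> G
Bits 101 -> A
Bits 01 -> H


Decoded message: AAGGAH


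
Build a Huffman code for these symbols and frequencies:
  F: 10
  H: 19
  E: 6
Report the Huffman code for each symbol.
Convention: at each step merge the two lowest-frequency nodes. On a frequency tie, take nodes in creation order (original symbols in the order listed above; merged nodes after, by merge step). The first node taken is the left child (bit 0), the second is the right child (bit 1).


Huffman tree construction:
Step 1: Merge E(6) + F(10) = 16
Step 2: Merge (E+F)(16) + H(19) = 35
Read each symbol's code off the tree from the root (left child = 0, right child = 1).

Codes:
  F: 01 (length 2)
  H: 1 (length 1)
  E: 00 (length 2)
Average code length: 51/35 = 1.4571 bits/symbol


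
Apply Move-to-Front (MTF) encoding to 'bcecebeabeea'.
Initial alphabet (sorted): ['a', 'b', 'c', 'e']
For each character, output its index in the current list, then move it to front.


MTF encoding:
'b': index 1 in ['a', 'b', 'c', 'e'] -> ['b', 'a', 'c', 'e']
'c': index 2 in ['b', 'a', 'c', 'e'] -> ['c', 'b', 'a', 'e']
'e': index 3 in ['c', 'b', 'a', 'e'] -> ['e', 'c', 'b', 'a']
'c': index 1 in ['e', 'c', 'b', 'a'] -> ['c', 'e', 'b', 'a']
'e': index 1 in ['c', 'e', 'b', 'a'] -> ['e', 'c', 'b', 'a']
'b': index 2 in ['e', 'c', 'b', 'a'] -> ['b', 'e', 'c', 'a']
'e': index 1 in ['b', 'e', 'c', 'a'] -> ['e', 'b', 'c', 'a']
'a': index 3 in ['e', 'b', 'c', 'a'] -> ['a', 'e', 'b', 'c']
'b': index 2 in ['a', 'e', 'b', 'c'] -> ['b', 'a', 'e', 'c']
'e': index 2 in ['b', 'a', 'e', 'c'] -> ['e', 'b', 'a', 'c']
'e': index 0 in ['e', 'b', 'a', 'c'] -> ['e', 'b', 'a', 'c']
'a': index 2 in ['e', 'b', 'a', 'c'] -> ['a', 'e', 'b', 'c']


Output: [1, 2, 3, 1, 1, 2, 1, 3, 2, 2, 0, 2]


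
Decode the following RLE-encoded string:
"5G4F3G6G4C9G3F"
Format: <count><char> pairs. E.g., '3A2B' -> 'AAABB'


Expanding each <count><char> pair:
  5G -> 'GGGGG'
  4F -> 'FFFF'
  3G -> 'GGG'
  6G -> 'GGGGGG'
  4C -> 'CCCC'
  9G -> 'GGGGGGGGG'
  3F -> 'FFF'

Decoded = GGGGGFFFFGGGGGGGGGCCCCGGGGGGGGGFFF


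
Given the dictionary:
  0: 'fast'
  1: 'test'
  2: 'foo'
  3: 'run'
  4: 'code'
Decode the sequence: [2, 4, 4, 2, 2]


Look up each index in the dictionary:
  2 -> 'foo'
  4 -> 'code'
  4 -> 'code'
  2 -> 'foo'
  2 -> 'foo'

Decoded: "foo code code foo foo"


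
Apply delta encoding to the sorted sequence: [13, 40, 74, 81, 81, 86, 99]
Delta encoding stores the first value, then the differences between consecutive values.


First value: 13
Deltas:
  40 - 13 = 27
  74 - 40 = 34
  81 - 74 = 7
  81 - 81 = 0
  86 - 81 = 5
  99 - 86 = 13


Delta encoded: [13, 27, 34, 7, 0, 5, 13]


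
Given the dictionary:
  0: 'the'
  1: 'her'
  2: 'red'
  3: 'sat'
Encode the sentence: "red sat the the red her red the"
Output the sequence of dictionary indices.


Look up each word in the dictionary:
  'red' -> 2
  'sat' -> 3
  'the' -> 0
  'the' -> 0
  'red' -> 2
  'her' -> 1
  'red' -> 2
  'the' -> 0

Encoded: [2, 3, 0, 0, 2, 1, 2, 0]


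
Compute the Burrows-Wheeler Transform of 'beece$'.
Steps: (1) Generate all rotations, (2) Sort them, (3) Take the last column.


Rotations (sorted):
  0: $beece -> last char: e
  1: beece$ -> last char: $
  2: ce$bee -> last char: e
  3: e$beec -> last char: c
  4: ece$be -> last char: e
  5: eece$b -> last char: b


BWT = e$eceb


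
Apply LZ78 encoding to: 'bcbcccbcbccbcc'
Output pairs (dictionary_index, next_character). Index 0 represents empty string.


LZ78 encoding steps:
Dictionary: {0: ''}
Step 1: w='' (idx 0), next='b' -> output (0, 'b'), add 'b' as idx 1
Step 2: w='' (idx 0), next='c' -> output (0, 'c'), add 'c' as idx 2
Step 3: w='b' (idx 1), next='c' -> output (1, 'c'), add 'bc' as idx 3
Step 4: w='c' (idx 2), next='c' -> output (2, 'c'), add 'cc' as idx 4
Step 5: w='bc' (idx 3), next='b' -> output (3, 'b'), add 'bcb' as idx 5
Step 6: w='cc' (idx 4), next='b' -> output (4, 'b'), add 'ccb' as idx 6
Step 7: w='cc' (idx 4), end of input -> output (4, '')


Encoded: [(0, 'b'), (0, 'c'), (1, 'c'), (2, 'c'), (3, 'b'), (4, 'b'), (4, '')]


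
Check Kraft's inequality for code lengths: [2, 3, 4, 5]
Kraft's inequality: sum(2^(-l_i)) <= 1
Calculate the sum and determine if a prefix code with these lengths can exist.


Sum = 2^(-2) + 2^(-3) + 2^(-4) + 2^(-5)
    = 0.25 + 0.125 + 0.0625 + 0.03125
    = 15/32 = 0.46875
Since 0.46875 <= 1, Kraft's inequality IS satisfied.
A prefix code with these lengths CAN exist.

Kraft sum = 0.46875. Satisfied.


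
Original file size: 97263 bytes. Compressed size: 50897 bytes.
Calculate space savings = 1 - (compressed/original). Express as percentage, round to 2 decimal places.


ratio = compressed/original = 50897/97263 = 0.523293
savings = 1 - ratio = 1 - 0.523293 = 0.476707
as a percentage: 0.476707 * 100 = 47.67%

Space savings = 1 - 50897/97263 = 47.67%


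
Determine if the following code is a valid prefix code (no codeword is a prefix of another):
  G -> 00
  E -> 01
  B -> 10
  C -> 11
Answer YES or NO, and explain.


Checking each pair (does one codeword prefix another?):
  G='00' vs E='01': no prefix
  G='00' vs B='10': no prefix
  G='00' vs C='11': no prefix
  E='01' vs G='00': no prefix
  E='01' vs B='10': no prefix
  E='01' vs C='11': no prefix
  B='10' vs G='00': no prefix
  B='10' vs E='01': no prefix
  B='10' vs C='11': no prefix
  C='11' vs G='00': no prefix
  C='11' vs E='01': no prefix
  C='11' vs B='10': no prefix
No violation found over all pairs.

YES -- this is a valid prefix code. No codeword is a prefix of any other codeword.


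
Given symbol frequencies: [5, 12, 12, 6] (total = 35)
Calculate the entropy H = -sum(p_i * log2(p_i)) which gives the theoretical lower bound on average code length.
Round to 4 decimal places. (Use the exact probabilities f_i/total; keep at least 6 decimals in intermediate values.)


Per-symbol terms -p_i * log2(p_i) with p_i = f_i/35:
  p = 5/35 = 0.142857: log2(p) = -2.807355, -p*log2(p) = 0.401051
  p = 12/35 = 0.342857: log2(p) = -1.544321, -p*log2(p) = 0.529481
  p = 12/35 = 0.342857: log2(p) = -1.544321, -p*log2(p) = 0.529481
  p = 6/35 = 0.171429: log2(p) = -2.544321, -p*log2(p) = 0.436169
H = 0.401051 + 0.529481 + 0.529481 + 0.436169 = 1.896182

H = 1.8962 bits/symbol


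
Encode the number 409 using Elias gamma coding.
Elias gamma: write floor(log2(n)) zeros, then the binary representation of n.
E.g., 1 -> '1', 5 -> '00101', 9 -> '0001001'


num_bits = floor(log2(409)) + 1 = 9
leading_zeros = num_bits - 1 = 8
binary(409) = 110011001

Elias gamma(409) = '00000000' + '110011001' = 00000000110011001 (17 bits)


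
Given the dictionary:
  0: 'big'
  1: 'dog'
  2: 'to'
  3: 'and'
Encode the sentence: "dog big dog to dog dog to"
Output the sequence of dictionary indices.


Look up each word in the dictionary:
  'dog' -> 1
  'big' -> 0
  'dog' -> 1
  'to' -> 2
  'dog' -> 1
  'dog' -> 1
  'to' -> 2

Encoded: [1, 0, 1, 2, 1, 1, 2]


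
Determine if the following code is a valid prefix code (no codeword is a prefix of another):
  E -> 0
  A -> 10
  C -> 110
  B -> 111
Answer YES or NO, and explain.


Checking each pair (does one codeword prefix another?):
  E='0' vs A='10': no prefix
  E='0' vs C='110': no prefix
  E='0' vs B='111': no prefix
  A='10' vs E='0': no prefix
  A='10' vs C='110': no prefix
  A='10' vs B='111': no prefix
  C='110' vs E='0': no prefix
  C='110' vs A='10': no prefix
  C='110' vs B='111': no prefix
  B='111' vs E='0': no prefix
  B='111' vs A='10': no prefix
  B='111' vs C='110': no prefix
No violation found over all pairs.

YES -- this is a valid prefix code. No codeword is a prefix of any other codeword.


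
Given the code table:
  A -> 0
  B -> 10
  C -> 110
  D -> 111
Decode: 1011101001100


Decoding:
10 -> B
111 -> D
0 -> A
10 -> B
0 -> A
110 -> C
0 -> A


Result: BDABACA


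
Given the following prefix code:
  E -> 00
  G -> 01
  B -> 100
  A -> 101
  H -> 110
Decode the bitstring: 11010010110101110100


Decoding step by step:
Bits 110 -> H
Bits 100 -> B
Bits 101 -> A
Bits 101 -> A
Bits 01 -> G
Bits 110 -> H
Bits 100 -> B


Decoded message: HBAAGHB


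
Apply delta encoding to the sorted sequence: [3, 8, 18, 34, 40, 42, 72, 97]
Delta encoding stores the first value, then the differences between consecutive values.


First value: 3
Deltas:
  8 - 3 = 5
  18 - 8 = 10
  34 - 18 = 16
  40 - 34 = 6
  42 - 40 = 2
  72 - 42 = 30
  97 - 72 = 25


Delta encoded: [3, 5, 10, 16, 6, 2, 30, 25]


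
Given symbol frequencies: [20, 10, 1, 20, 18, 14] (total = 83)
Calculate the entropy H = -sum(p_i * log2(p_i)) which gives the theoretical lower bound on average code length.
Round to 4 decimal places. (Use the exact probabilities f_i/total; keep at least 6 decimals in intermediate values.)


Per-symbol terms -p_i * log2(p_i) with p_i = f_i/83:
  p = 20/83 = 0.240964: log2(p) = -2.053111, -p*log2(p) = 0.494726
  p = 10/83 = 0.120482: log2(p) = -3.053111, -p*log2(p) = 0.367845
  p = 1/83 = 0.012048: log2(p) = -6.375039, -p*log2(p) = 0.076808
  p = 20/83 = 0.240964: log2(p) = -2.053111, -p*log2(p) = 0.494726
  p = 18/83 = 0.216867: log2(p) = -2.205114, -p*log2(p) = 0.478218
  p = 14/83 = 0.168675: log2(p) = -2.567685, -p*log2(p) = 0.433103
H = 0.494726 + 0.367845 + 0.076808 + 0.494726 + 0.478218 + 0.433103 = 2.345426

H = 2.3454 bits/symbol


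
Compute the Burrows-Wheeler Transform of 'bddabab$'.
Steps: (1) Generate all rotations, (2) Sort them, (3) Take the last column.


Rotations (sorted):
  0: $bddabab -> last char: b
  1: ab$bddab -> last char: b
  2: abab$bdd -> last char: d
  3: b$bddaba -> last char: a
  4: bab$bdda -> last char: a
  5: bddabab$ -> last char: $
  6: dabab$bd -> last char: d
  7: ddabab$b -> last char: b


BWT = bbdaa$db


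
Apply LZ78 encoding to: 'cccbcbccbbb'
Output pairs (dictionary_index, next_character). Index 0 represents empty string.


LZ78 encoding steps:
Dictionary: {0: ''}
Step 1: w='' (idx 0), next='c' -> output (0, 'c'), add 'c' as idx 1
Step 2: w='c' (idx 1), next='c' -> output (1, 'c'), add 'cc' as idx 2
Step 3: w='' (idx 0), next='b' -> output (0, 'b'), add 'b' as idx 3
Step 4: w='c' (idx 1), next='b' -> output (1, 'b'), add 'cb' as idx 4
Step 5: w='cc' (idx 2), next='b' -> output (2, 'b'), add 'ccb' as idx 5
Step 6: w='b' (idx 3), next='b' -> output (3, 'b'), add 'bb' as idx 6


Encoded: [(0, 'c'), (1, 'c'), (0, 'b'), (1, 'b'), (2, 'b'), (3, 'b')]


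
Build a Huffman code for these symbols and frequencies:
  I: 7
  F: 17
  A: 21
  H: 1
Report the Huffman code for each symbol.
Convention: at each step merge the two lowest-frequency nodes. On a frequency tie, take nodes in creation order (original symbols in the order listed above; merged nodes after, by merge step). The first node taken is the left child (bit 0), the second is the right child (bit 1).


Huffman tree construction:
Step 1: Merge H(1) + I(7) = 8
Step 2: Merge (H+I)(8) + F(17) = 25
Step 3: Merge A(21) + ((H+I)+F)(25) = 46
Read each symbol's code off the tree from the root (left child = 0, right child = 1).

Codes:
  I: 101 (length 3)
  F: 11 (length 2)
  A: 0 (length 1)
  H: 100 (length 3)
Average code length: 79/46 = 1.7174 bits/symbol


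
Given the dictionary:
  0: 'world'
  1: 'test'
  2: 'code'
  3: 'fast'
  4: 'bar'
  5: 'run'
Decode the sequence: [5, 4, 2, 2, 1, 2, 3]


Look up each index in the dictionary:
  5 -> 'run'
  4 -> 'bar'
  2 -> 'code'
  2 -> 'code'
  1 -> 'test'
  2 -> 'code'
  3 -> 'fast'

Decoded: "run bar code code test code fast"


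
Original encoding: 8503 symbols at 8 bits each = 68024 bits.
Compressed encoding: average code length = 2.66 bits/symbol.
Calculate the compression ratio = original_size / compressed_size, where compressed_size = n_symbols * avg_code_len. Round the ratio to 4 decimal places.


original_size = n_symbols * orig_bits = 8503 * 8 = 68024 bits
compressed_size = n_symbols * avg_code_len = 8503 * 2.66 = 22617.98 bits
ratio = original_size / compressed_size = 68024 / 22617.98 = 3.0075

Compression ratio = 3.0075


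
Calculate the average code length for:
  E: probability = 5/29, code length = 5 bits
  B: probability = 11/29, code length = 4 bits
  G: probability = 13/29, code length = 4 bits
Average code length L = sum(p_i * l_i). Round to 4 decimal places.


Weighted contributions p_i * l_i:
  E: (5/29) * 5 = 25/29
  B: (11/29) * 4 = 44/29
  G: (13/29) * 4 = 52/29
Sum = (25 + 44 + 52)/29 = 121/29

L = 121/29 = 4.1724 bits/symbol


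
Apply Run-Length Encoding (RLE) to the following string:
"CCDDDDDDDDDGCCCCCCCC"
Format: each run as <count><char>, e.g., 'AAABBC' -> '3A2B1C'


Scanning runs left to right:
  i=0: run of 'C' x 2 -> '2C'
  i=2: run of 'D' x 9 -> '9D'
  i=11: run of 'G' x 1 -> '1G'
  i=12: run of 'C' x 8 -> '8C'

RLE = 2C9D1G8C


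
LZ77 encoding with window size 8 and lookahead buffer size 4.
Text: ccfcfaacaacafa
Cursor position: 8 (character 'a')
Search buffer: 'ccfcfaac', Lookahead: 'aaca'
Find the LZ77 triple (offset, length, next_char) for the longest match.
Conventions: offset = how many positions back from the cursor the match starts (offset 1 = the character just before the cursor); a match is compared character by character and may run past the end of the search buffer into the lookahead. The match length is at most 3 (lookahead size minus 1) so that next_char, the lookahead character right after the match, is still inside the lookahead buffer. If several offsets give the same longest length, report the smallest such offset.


Try each offset into the search buffer:
  offset=1 (pos 7, char 'c'): match length 0
  offset=2 (pos 6, char 'a'): match length 1
  offset=3 (pos 5, char 'a'): match length 3
  offset=4 (pos 4, char 'f'): match length 0
  offset=5 (pos 3, char 'c'): match length 0
  offset=6 (pos 2, char 'f'): match length 0
  offset=7 (pos 1, char 'c'): match length 0
  offset=8 (pos 0, char 'c'): match length 0
Longest match has length 3 at offset 3.
next_char = character at position 8 + 3 = 11 -> 'a'

Best match: offset=3, length=3 (matching 'aac' starting at position 5)
LZ77 triple: (3, 3, 'a')


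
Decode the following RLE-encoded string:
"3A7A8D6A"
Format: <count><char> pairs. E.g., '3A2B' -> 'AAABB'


Expanding each <count><char> pair:
  3A -> 'AAA'
  7A -> 'AAAAAAA'
  8D -> 'DDDDDDDD'
  6A -> 'AAAAAA'

Decoded = AAAAAAAAAADDDDDDDDAAAAAA


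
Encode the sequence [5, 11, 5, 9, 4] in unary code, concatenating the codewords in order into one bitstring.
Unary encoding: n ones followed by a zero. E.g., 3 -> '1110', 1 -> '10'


Encode each number as n ones followed by a terminating 0:
  5 -> 111110 (6 bits)
  11 -> 111111111110 (12 bits)
  5 -> 111110 (6 bits)
  9 -> 1111111110 (10 bits)
  4 -> 11110 (5 bits)
Total length = 6 + 12 + 6 + 10 + 5 = 39 bits.

Unary([5, 11, 5, 9, 4]) = 111110111111111110111110111111111011110 (39 bits)


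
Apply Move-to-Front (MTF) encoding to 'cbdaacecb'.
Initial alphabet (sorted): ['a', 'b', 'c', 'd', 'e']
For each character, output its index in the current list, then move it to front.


MTF encoding:
'c': index 2 in ['a', 'b', 'c', 'd', 'e'] -> ['c', 'a', 'b', 'd', 'e']
'b': index 2 in ['c', 'a', 'b', 'd', 'e'] -> ['b', 'c', 'a', 'd', 'e']
'd': index 3 in ['b', 'c', 'a', 'd', 'e'] -> ['d', 'b', 'c', 'a', 'e']
'a': index 3 in ['d', 'b', 'c', 'a', 'e'] -> ['a', 'd', 'b', 'c', 'e']
'a': index 0 in ['a', 'd', 'b', 'c', 'e'] -> ['a', 'd', 'b', 'c', 'e']
'c': index 3 in ['a', 'd', 'b', 'c', 'e'] -> ['c', 'a', 'd', 'b', 'e']
'e': index 4 in ['c', 'a', 'd', 'b', 'e'] -> ['e', 'c', 'a', 'd', 'b']
'c': index 1 in ['e', 'c', 'a', 'd', 'b'] -> ['c', 'e', 'a', 'd', 'b']
'b': index 4 in ['c', 'e', 'a', 'd', 'b'] -> ['b', 'c', 'e', 'a', 'd']


Output: [2, 2, 3, 3, 0, 3, 4, 1, 4]


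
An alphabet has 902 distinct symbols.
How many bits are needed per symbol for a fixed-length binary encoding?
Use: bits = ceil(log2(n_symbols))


log2(902) = 9.817
Bracket: 2^9 = 512 < 902 <= 2^10 = 1024
So ceil(log2(902)) = 10

bits = ceil(log2(902)) = ceil(9.817) = 10 bits


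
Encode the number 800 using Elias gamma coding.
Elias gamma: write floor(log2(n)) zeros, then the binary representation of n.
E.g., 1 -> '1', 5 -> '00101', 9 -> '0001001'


num_bits = floor(log2(800)) + 1 = 10
leading_zeros = num_bits - 1 = 9
binary(800) = 1100100000

Elias gamma(800) = '000000000' + '1100100000' = 0000000001100100000 (19 bits)


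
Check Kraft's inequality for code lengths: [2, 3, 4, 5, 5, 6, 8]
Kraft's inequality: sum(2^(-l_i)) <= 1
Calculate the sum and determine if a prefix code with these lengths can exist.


Sum = 2^(-2) + 2^(-3) + 2^(-4) + 2^(-5) + 2^(-5) + 2^(-6) + 2^(-8)
    = 0.25 + 0.125 + 0.0625 + 0.03125 + 0.03125 + 0.015625 + 0.00390625
    = 133/256 = 0.51953125
Since 0.51953125 <= 1, Kraft's inequality IS satisfied.
A prefix code with these lengths CAN exist.

Kraft sum = 0.51953125. Satisfied.


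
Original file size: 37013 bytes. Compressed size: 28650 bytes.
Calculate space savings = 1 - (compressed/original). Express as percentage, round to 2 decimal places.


ratio = compressed/original = 28650/37013 = 0.774052
savings = 1 - ratio = 1 - 0.774052 = 0.225948
as a percentage: 0.225948 * 100 = 22.59%

Space savings = 1 - 28650/37013 = 22.59%


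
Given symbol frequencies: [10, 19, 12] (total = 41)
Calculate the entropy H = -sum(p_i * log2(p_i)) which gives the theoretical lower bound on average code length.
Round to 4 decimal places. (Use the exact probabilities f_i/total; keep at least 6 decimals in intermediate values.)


Per-symbol terms -p_i * log2(p_i) with p_i = f_i/41:
  p = 10/41 = 0.243902: log2(p) = -2.035624, -p*log2(p) = 0.496494
  p = 19/41 = 0.463415: log2(p) = -1.109624, -p*log2(p) = 0.514216
  p = 12/41 = 0.292683: log2(p) = -1.772590, -p*log2(p) = 0.518807
H = 0.496494 + 0.514216 + 0.518807 = 1.529517

H = 1.5295 bits/symbol


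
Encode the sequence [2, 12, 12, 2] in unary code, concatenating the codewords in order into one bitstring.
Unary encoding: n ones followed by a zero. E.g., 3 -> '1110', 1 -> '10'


Encode each number as n ones followed by a terminating 0:
  2 -> 110 (3 bits)
  12 -> 1111111111110 (13 bits)
  12 -> 1111111111110 (13 bits)
  2 -> 110 (3 bits)
Total length = 3 + 13 + 13 + 3 = 32 bits.

Unary([2, 12, 12, 2]) = 11011111111111101111111111110110 (32 bits)


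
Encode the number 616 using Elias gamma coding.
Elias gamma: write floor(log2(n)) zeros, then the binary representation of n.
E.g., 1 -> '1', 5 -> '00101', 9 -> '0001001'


num_bits = floor(log2(616)) + 1 = 10
leading_zeros = num_bits - 1 = 9
binary(616) = 1001101000

Elias gamma(616) = '000000000' + '1001101000' = 0000000001001101000 (19 bits)


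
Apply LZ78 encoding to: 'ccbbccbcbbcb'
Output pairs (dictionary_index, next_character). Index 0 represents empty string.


LZ78 encoding steps:
Dictionary: {0: ''}
Step 1: w='' (idx 0), next='c' -> output (0, 'c'), add 'c' as idx 1
Step 2: w='c' (idx 1), next='b' -> output (1, 'b'), add 'cb' as idx 2
Step 3: w='' (idx 0), next='b' -> output (0, 'b'), add 'b' as idx 3
Step 4: w='c' (idx 1), next='c' -> output (1, 'c'), add 'cc' as idx 4
Step 5: w='b' (idx 3), next='c' -> output (3, 'c'), add 'bc' as idx 5
Step 6: w='b' (idx 3), next='b' -> output (3, 'b'), add 'bb' as idx 6
Step 7: w='cb' (idx 2), end of input -> output (2, '')


Encoded: [(0, 'c'), (1, 'b'), (0, 'b'), (1, 'c'), (3, 'c'), (3, 'b'), (2, '')]


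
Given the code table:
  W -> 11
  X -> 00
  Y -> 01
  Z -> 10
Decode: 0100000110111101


Decoding:
01 -> Y
00 -> X
00 -> X
01 -> Y
10 -> Z
11 -> W
11 -> W
01 -> Y


Result: YXXYZWWY


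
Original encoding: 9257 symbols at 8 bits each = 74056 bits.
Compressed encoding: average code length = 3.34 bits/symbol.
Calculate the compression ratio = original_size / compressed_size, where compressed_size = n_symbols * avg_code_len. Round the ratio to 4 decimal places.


original_size = n_symbols * orig_bits = 9257 * 8 = 74056 bits
compressed_size = n_symbols * avg_code_len = 9257 * 3.34 = 30918.38 bits
ratio = original_size / compressed_size = 74056 / 30918.38 = 2.3952

Compression ratio = 2.3952


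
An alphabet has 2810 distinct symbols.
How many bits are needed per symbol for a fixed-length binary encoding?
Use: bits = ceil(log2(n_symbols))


log2(2810) = 11.4564
Bracket: 2^11 = 2048 < 2810 <= 2^12 = 4096
So ceil(log2(2810)) = 12

bits = ceil(log2(2810)) = ceil(11.4564) = 12 bits


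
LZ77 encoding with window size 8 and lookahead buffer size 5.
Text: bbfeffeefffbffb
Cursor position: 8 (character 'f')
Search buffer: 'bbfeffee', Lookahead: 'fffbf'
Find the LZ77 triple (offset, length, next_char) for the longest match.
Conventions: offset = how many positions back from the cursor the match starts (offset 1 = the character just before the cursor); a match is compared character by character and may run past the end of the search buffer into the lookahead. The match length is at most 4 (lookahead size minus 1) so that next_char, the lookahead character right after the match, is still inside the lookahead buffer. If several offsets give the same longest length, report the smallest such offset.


Try each offset into the search buffer:
  offset=1 (pos 7, char 'e'): match length 0
  offset=2 (pos 6, char 'e'): match length 0
  offset=3 (pos 5, char 'f'): match length 1
  offset=4 (pos 4, char 'f'): match length 2
  offset=5 (pos 3, char 'e'): match length 0
  offset=6 (pos 2, char 'f'): match length 1
  offset=7 (pos 1, char 'b'): match length 0
  offset=8 (pos 0, char 'b'): match length 0
Longest match has length 2 at offset 4.
next_char = character at position 8 + 2 = 10 -> 'f'

Best match: offset=4, length=2 (matching 'ff' starting at position 4)
LZ77 triple: (4, 2, 'f')


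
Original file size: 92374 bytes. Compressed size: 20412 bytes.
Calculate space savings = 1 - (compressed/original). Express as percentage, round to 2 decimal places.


ratio = compressed/original = 20412/92374 = 0.220971
savings = 1 - ratio = 1 - 0.220971 = 0.779029
as a percentage: 0.779029 * 100 = 77.9%

Space savings = 1 - 20412/92374 = 77.9%


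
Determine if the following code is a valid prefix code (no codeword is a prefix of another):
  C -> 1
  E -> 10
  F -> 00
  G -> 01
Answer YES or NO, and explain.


Checking each pair (does one codeword prefix another?):
  C='1' vs E='10': prefix -- VIOLATION

NO -- this is NOT a valid prefix code. C (1) is a prefix of E (10).


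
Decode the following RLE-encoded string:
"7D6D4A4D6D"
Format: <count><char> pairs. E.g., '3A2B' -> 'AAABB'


Expanding each <count><char> pair:
  7D -> 'DDDDDDD'
  6D -> 'DDDDDD'
  4A -> 'AAAA'
  4D -> 'DDDD'
  6D -> 'DDDDDD'

Decoded = DDDDDDDDDDDDDAAAADDDDDDDDDD


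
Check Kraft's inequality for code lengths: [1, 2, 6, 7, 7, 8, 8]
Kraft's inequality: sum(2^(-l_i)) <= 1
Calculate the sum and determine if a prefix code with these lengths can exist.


Sum = 2^(-1) + 2^(-2) + 2^(-6) + 2^(-7) + 2^(-7) + 2^(-8) + 2^(-8)
    = 0.5 + 0.25 + 0.015625 + 0.0078125 + 0.0078125 + 0.00390625 + 0.00390625
    = 202/256 = 0.7890625
Since 0.7890625 <= 1, Kraft's inequality IS satisfied.
A prefix code with these lengths CAN exist.

Kraft sum = 0.7890625. Satisfied.


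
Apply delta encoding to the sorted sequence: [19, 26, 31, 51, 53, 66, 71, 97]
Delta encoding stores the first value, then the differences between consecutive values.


First value: 19
Deltas:
  26 - 19 = 7
  31 - 26 = 5
  51 - 31 = 20
  53 - 51 = 2
  66 - 53 = 13
  71 - 66 = 5
  97 - 71 = 26


Delta encoded: [19, 7, 5, 20, 2, 13, 5, 26]


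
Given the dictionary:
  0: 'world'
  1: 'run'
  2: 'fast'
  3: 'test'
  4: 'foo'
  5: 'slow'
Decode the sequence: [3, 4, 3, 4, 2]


Look up each index in the dictionary:
  3 -> 'test'
  4 -> 'foo'
  3 -> 'test'
  4 -> 'foo'
  2 -> 'fast'

Decoded: "test foo test foo fast"


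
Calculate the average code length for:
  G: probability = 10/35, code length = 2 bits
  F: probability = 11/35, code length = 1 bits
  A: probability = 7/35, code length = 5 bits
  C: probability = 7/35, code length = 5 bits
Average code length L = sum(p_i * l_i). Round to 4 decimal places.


Weighted contributions p_i * l_i:
  G: (10/35) * 2 = 20/35
  F: (11/35) * 1 = 11/35
  A: (7/35) * 5 = 35/35
  C: (7/35) * 5 = 35/35
Sum = (20 + 11 + 35 + 35)/35 = 101/35

L = 101/35 = 2.8857 bits/symbol


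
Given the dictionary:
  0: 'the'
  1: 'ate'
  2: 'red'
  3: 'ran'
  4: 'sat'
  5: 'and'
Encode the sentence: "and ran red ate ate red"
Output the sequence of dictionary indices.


Look up each word in the dictionary:
  'and' -> 5
  'ran' -> 3
  'red' -> 2
  'ate' -> 1
  'ate' -> 1
  'red' -> 2

Encoded: [5, 3, 2, 1, 1, 2]


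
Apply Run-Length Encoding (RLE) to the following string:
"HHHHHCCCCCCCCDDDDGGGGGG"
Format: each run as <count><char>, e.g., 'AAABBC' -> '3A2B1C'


Scanning runs left to right:
  i=0: run of 'H' x 5 -> '5H'
  i=5: run of 'C' x 8 -> '8C'
  i=13: run of 'D' x 4 -> '4D'
  i=17: run of 'G' x 6 -> '6G'

RLE = 5H8C4D6G


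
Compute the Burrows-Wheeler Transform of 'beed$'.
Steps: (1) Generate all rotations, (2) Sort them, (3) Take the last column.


Rotations (sorted):
  0: $beed -> last char: d
  1: beed$ -> last char: $
  2: d$bee -> last char: e
  3: ed$be -> last char: e
  4: eed$b -> last char: b


BWT = d$eeb


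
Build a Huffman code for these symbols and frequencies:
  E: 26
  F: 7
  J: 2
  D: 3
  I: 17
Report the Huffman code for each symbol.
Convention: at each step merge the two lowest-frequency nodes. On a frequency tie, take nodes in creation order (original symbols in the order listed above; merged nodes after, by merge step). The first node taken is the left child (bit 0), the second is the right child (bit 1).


Huffman tree construction:
Step 1: Merge J(2) + D(3) = 5
Step 2: Merge (J+D)(5) + F(7) = 12
Step 3: Merge ((J+D)+F)(12) + I(17) = 29
Step 4: Merge E(26) + (((J+D)+F)+I)(29) = 55
Read each symbol's code off the tree from the root (left child = 0, right child = 1).

Codes:
  E: 0 (length 1)
  F: 101 (length 3)
  J: 1000 (length 4)
  D: 1001 (length 4)
  I: 11 (length 2)
Average code length: 101/55 = 1.8364 bits/symbol


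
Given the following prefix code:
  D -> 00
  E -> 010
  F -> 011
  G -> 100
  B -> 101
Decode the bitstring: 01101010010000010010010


Decoding step by step:
Bits 011 -> F
Bits 010 -> E
Bits 100 -> G
Bits 100 -> G
Bits 00 -> D
Bits 010 -> E
Bits 010 -> E
Bits 010 -> E


Decoded message: FEGGDEEE


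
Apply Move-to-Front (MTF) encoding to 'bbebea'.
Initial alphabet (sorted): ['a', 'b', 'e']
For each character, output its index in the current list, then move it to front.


MTF encoding:
'b': index 1 in ['a', 'b', 'e'] -> ['b', 'a', 'e']
'b': index 0 in ['b', 'a', 'e'] -> ['b', 'a', 'e']
'e': index 2 in ['b', 'a', 'e'] -> ['e', 'b', 'a']
'b': index 1 in ['e', 'b', 'a'] -> ['b', 'e', 'a']
'e': index 1 in ['b', 'e', 'a'] -> ['e', 'b', 'a']
'a': index 2 in ['e', 'b', 'a'] -> ['a', 'e', 'b']


Output: [1, 0, 2, 1, 1, 2]


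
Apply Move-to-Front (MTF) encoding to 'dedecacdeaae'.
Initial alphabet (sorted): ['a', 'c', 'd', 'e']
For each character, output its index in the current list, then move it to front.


MTF encoding:
'd': index 2 in ['a', 'c', 'd', 'e'] -> ['d', 'a', 'c', 'e']
'e': index 3 in ['d', 'a', 'c', 'e'] -> ['e', 'd', 'a', 'c']
'd': index 1 in ['e', 'd', 'a', 'c'] -> ['d', 'e', 'a', 'c']
'e': index 1 in ['d', 'e', 'a', 'c'] -> ['e', 'd', 'a', 'c']
'c': index 3 in ['e', 'd', 'a', 'c'] -> ['c', 'e', 'd', 'a']
'a': index 3 in ['c', 'e', 'd', 'a'] -> ['a', 'c', 'e', 'd']
'c': index 1 in ['a', 'c', 'e', 'd'] -> ['c', 'a', 'e', 'd']
'd': index 3 in ['c', 'a', 'e', 'd'] -> ['d', 'c', 'a', 'e']
'e': index 3 in ['d', 'c', 'a', 'e'] -> ['e', 'd', 'c', 'a']
'a': index 3 in ['e', 'd', 'c', 'a'] -> ['a', 'e', 'd', 'c']
'a': index 0 in ['a', 'e', 'd', 'c'] -> ['a', 'e', 'd', 'c']
'e': index 1 in ['a', 'e', 'd', 'c'] -> ['e', 'a', 'd', 'c']


Output: [2, 3, 1, 1, 3, 3, 1, 3, 3, 3, 0, 1]


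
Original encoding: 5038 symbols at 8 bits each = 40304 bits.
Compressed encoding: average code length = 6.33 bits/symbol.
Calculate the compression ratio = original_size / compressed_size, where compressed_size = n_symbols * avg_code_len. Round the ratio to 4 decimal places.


original_size = n_symbols * orig_bits = 5038 * 8 = 40304 bits
compressed_size = n_symbols * avg_code_len = 5038 * 6.33 = 31890.54 bits
ratio = original_size / compressed_size = 40304 / 31890.54 = 1.2638

Compression ratio = 1.2638


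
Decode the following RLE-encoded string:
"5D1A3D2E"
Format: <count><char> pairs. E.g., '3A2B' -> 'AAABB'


Expanding each <count><char> pair:
  5D -> 'DDDDD'
  1A -> 'A'
  3D -> 'DDD'
  2E -> 'EE'

Decoded = DDDDDADDDEE


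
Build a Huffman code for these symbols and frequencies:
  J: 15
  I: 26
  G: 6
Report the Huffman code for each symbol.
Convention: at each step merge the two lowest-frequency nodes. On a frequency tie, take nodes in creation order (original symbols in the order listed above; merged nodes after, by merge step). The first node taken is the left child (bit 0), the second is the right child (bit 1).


Huffman tree construction:
Step 1: Merge G(6) + J(15) = 21
Step 2: Merge (G+J)(21) + I(26) = 47
Read each symbol's code off the tree from the root (left child = 0, right child = 1).

Codes:
  J: 01 (length 2)
  I: 1 (length 1)
  G: 00 (length 2)
Average code length: 68/47 = 1.4468 bits/symbol


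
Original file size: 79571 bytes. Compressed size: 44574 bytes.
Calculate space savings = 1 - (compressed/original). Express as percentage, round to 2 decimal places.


ratio = compressed/original = 44574/79571 = 0.560179
savings = 1 - ratio = 1 - 0.560179 = 0.439821
as a percentage: 0.439821 * 100 = 43.98%

Space savings = 1 - 44574/79571 = 43.98%


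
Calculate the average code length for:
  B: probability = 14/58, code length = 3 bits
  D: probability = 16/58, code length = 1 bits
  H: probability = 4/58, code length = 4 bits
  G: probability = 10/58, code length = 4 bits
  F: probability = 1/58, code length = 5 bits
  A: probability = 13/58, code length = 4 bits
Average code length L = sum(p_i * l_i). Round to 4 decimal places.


Weighted contributions p_i * l_i:
  B: (14/58) * 3 = 42/58
  D: (16/58) * 1 = 16/58
  H: (4/58) * 4 = 16/58
  G: (10/58) * 4 = 40/58
  F: (1/58) * 5 = 5/58
  A: (13/58) * 4 = 52/58
Sum = (42 + 16 + 16 + 40 + 5 + 52)/58 = 171/58

L = 171/58 = 2.9483 bits/symbol


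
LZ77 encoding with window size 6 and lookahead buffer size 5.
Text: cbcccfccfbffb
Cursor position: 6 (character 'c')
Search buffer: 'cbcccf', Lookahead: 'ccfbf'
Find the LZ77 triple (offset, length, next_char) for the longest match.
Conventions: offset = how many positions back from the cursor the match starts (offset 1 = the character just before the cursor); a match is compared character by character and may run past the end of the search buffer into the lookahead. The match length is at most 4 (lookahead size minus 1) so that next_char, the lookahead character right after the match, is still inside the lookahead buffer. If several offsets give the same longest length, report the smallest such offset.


Try each offset into the search buffer:
  offset=1 (pos 5, char 'f'): match length 0
  offset=2 (pos 4, char 'c'): match length 1
  offset=3 (pos 3, char 'c'): match length 3
  offset=4 (pos 2, char 'c'): match length 2
  offset=5 (pos 1, char 'b'): match length 0
  offset=6 (pos 0, char 'c'): match length 1
Longest match has length 3 at offset 3.
next_char = character at position 6 + 3 = 9 -> 'b'

Best match: offset=3, length=3 (matching 'ccf' starting at position 3)
LZ77 triple: (3, 3, 'b')


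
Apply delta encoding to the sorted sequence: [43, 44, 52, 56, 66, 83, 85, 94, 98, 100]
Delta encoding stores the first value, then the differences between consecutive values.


First value: 43
Deltas:
  44 - 43 = 1
  52 - 44 = 8
  56 - 52 = 4
  66 - 56 = 10
  83 - 66 = 17
  85 - 83 = 2
  94 - 85 = 9
  98 - 94 = 4
  100 - 98 = 2


Delta encoded: [43, 1, 8, 4, 10, 17, 2, 9, 4, 2]


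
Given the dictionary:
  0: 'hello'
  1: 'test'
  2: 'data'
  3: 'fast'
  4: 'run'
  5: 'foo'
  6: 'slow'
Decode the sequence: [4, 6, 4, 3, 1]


Look up each index in the dictionary:
  4 -> 'run'
  6 -> 'slow'
  4 -> 'run'
  3 -> 'fast'
  1 -> 'test'

Decoded: "run slow run fast test"


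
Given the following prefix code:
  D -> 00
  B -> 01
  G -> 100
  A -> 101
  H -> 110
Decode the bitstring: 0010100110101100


Decoding step by step:
Bits 00 -> D
Bits 101 -> A
Bits 00 -> D
Bits 110 -> H
Bits 101 -> A
Bits 100 -> G


Decoded message: DADHAG


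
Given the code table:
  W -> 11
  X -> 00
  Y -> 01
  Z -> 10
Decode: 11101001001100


Decoding:
11 -> W
10 -> Z
10 -> Z
01 -> Y
00 -> X
11 -> W
00 -> X


Result: WZZYXWX


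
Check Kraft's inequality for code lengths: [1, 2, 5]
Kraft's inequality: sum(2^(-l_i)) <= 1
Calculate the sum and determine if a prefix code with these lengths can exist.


Sum = 2^(-1) + 2^(-2) + 2^(-5)
    = 0.5 + 0.25 + 0.03125
    = 25/32 = 0.78125
Since 0.78125 <= 1, Kraft's inequality IS satisfied.
A prefix code with these lengths CAN exist.

Kraft sum = 0.78125. Satisfied.


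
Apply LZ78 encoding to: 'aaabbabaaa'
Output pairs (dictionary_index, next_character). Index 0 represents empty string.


LZ78 encoding steps:
Dictionary: {0: ''}
Step 1: w='' (idx 0), next='a' -> output (0, 'a'), add 'a' as idx 1
Step 2: w='a' (idx 1), next='a' -> output (1, 'a'), add 'aa' as idx 2
Step 3: w='' (idx 0), next='b' -> output (0, 'b'), add 'b' as idx 3
Step 4: w='b' (idx 3), next='a' -> output (3, 'a'), add 'ba' as idx 4
Step 5: w='ba' (idx 4), next='a' -> output (4, 'a'), add 'baa' as idx 5
Step 6: w='a' (idx 1), end of input -> output (1, '')


Encoded: [(0, 'a'), (1, 'a'), (0, 'b'), (3, 'a'), (4, 'a'), (1, '')]


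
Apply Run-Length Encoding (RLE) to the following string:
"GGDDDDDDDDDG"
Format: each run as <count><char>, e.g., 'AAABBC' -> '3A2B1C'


Scanning runs left to right:
  i=0: run of 'G' x 2 -> '2G'
  i=2: run of 'D' x 9 -> '9D'
  i=11: run of 'G' x 1 -> '1G'

RLE = 2G9D1G


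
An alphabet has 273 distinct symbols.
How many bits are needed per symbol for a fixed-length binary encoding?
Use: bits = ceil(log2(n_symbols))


log2(273) = 8.0928
Bracket: 2^8 = 256 < 273 <= 2^9 = 512
So ceil(log2(273)) = 9

bits = ceil(log2(273)) = ceil(8.0928) = 9 bits


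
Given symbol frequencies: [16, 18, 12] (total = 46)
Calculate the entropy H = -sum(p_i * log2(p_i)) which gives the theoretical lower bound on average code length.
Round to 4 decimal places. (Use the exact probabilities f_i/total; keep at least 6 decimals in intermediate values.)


Per-symbol terms -p_i * log2(p_i) with p_i = f_i/46:
  p = 16/46 = 0.347826: log2(p) = -1.523562, -p*log2(p) = 0.529935
  p = 18/46 = 0.391304: log2(p) = -1.353637, -p*log2(p) = 0.529684
  p = 12/46 = 0.260870: log2(p) = -1.938599, -p*log2(p) = 0.505722
H = 0.529935 + 0.529684 + 0.505722 = 1.565341

H = 1.5653 bits/symbol


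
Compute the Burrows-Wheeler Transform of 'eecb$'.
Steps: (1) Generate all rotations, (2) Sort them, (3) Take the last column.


Rotations (sorted):
  0: $eecb -> last char: b
  1: b$eec -> last char: c
  2: cb$ee -> last char: e
  3: ecb$e -> last char: e
  4: eecb$ -> last char: $


BWT = bcee$


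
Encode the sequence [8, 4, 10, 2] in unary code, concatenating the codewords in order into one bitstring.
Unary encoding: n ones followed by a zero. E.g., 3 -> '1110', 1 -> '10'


Encode each number as n ones followed by a terminating 0:
  8 -> 111111110 (9 bits)
  4 -> 11110 (5 bits)
  10 -> 11111111110 (11 bits)
  2 -> 110 (3 bits)
Total length = 9 + 5 + 11 + 3 = 28 bits.

Unary([8, 4, 10, 2]) = 1111111101111011111111110110 (28 bits)


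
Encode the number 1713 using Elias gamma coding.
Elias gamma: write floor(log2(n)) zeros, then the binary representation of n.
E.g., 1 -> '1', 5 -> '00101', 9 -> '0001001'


num_bits = floor(log2(1713)) + 1 = 11
leading_zeros = num_bits - 1 = 10
binary(1713) = 11010110001

Elias gamma(1713) = '0000000000' + '11010110001' = 000000000011010110001 (21 bits)


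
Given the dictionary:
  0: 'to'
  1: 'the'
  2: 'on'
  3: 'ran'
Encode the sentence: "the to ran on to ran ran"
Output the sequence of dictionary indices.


Look up each word in the dictionary:
  'the' -> 1
  'to' -> 0
  'ran' -> 3
  'on' -> 2
  'to' -> 0
  'ran' -> 3
  'ran' -> 3

Encoded: [1, 0, 3, 2, 0, 3, 3]


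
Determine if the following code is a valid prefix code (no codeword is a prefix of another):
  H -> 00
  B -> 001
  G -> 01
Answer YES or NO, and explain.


Checking each pair (does one codeword prefix another?):
  H='00' vs B='001': prefix -- VIOLATION

NO -- this is NOT a valid prefix code. H (00) is a prefix of B (001).


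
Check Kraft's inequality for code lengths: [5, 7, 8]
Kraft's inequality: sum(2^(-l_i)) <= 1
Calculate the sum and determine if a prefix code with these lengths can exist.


Sum = 2^(-5) + 2^(-7) + 2^(-8)
    = 0.03125 + 0.0078125 + 0.00390625
    = 11/256 = 0.04296875
Since 0.04296875 <= 1, Kraft's inequality IS satisfied.
A prefix code with these lengths CAN exist.

Kraft sum = 0.04296875. Satisfied.


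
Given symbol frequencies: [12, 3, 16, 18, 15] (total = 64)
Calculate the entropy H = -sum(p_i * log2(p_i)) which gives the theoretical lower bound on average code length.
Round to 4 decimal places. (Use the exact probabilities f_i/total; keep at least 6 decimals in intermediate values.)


Per-symbol terms -p_i * log2(p_i) with p_i = f_i/64:
  p = 12/64 = 0.187500: log2(p) = -2.415037, -p*log2(p) = 0.452820
  p = 3/64 = 0.046875: log2(p) = -4.415037, -p*log2(p) = 0.206955
  p = 16/64 = 0.250000: log2(p) = -2.000000, -p*log2(p) = 0.500000
  p = 18/64 = 0.281250: log2(p) = -1.830075, -p*log2(p) = 0.514709
  p = 15/64 = 0.234375: log2(p) = -2.093109, -p*log2(p) = 0.490573
H = 0.452820 + 0.206955 + 0.500000 + 0.514709 + 0.490573 = 2.165057

H = 2.1651 bits/symbol


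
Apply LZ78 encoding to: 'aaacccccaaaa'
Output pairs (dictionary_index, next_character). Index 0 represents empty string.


LZ78 encoding steps:
Dictionary: {0: ''}
Step 1: w='' (idx 0), next='a' -> output (0, 'a'), add 'a' as idx 1
Step 2: w='a' (idx 1), next='a' -> output (1, 'a'), add 'aa' as idx 2
Step 3: w='' (idx 0), next='c' -> output (0, 'c'), add 'c' as idx 3
Step 4: w='c' (idx 3), next='c' -> output (3, 'c'), add 'cc' as idx 4
Step 5: w='cc' (idx 4), next='a' -> output (4, 'a'), add 'cca' as idx 5
Step 6: w='aa' (idx 2), next='a' -> output (2, 'a'), add 'aaa' as idx 6


Encoded: [(0, 'a'), (1, 'a'), (0, 'c'), (3, 'c'), (4, 'a'), (2, 'a')]


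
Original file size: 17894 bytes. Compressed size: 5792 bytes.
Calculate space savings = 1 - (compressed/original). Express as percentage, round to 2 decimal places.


ratio = compressed/original = 5792/17894 = 0.323684
savings = 1 - ratio = 1 - 0.323684 = 0.676316
as a percentage: 0.676316 * 100 = 67.63%

Space savings = 1 - 5792/17894 = 67.63%


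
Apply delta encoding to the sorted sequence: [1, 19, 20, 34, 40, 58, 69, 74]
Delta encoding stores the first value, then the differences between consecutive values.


First value: 1
Deltas:
  19 - 1 = 18
  20 - 19 = 1
  34 - 20 = 14
  40 - 34 = 6
  58 - 40 = 18
  69 - 58 = 11
  74 - 69 = 5


Delta encoded: [1, 18, 1, 14, 6, 18, 11, 5]
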